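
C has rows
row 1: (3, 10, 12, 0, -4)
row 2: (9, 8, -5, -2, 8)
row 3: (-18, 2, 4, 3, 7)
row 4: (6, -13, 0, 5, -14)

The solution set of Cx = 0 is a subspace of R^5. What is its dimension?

Row reduce to echelon form.
R2 ← R2 − (3)·R1: [0, -22, -41, -2, 20]
R3 ← R3 + (6)·R1: [0, 62, 76, 3, -17]
R4 ← R4 − (2)·R1: [0, -33, -24, 5, -6]
R3 ← R3 + (31/11)·R2: [0, 0, -435/11, -29/11, 433/11]
R4 ← R4 − (3/2)·R2: [0, 0, 75/2, 8, -36]
R4 ← R4 + (55/58)·R3: [0, 0, 0, 11/2, 77/58]
4 nonzero rows, so rank(C) = 4.
C has 5 columns; by rank–nullity, nullity = 5 − 4 = 1.

1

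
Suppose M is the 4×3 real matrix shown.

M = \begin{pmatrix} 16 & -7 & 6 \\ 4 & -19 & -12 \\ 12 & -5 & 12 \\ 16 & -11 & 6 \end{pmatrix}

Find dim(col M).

3

Row reduce to echelon form.
R2 ← R2 − (1/4)·R1: [0, -69/4, -27/2]
R3 ← R3 − (3/4)·R1: [0, 1/4, 15/2]
R4 ← R4 − R1: [0, -4, 0]
R3 ← R3 + (1/69)·R2: [0, 0, 168/23]
R4 ← R4 − (16/69)·R2: [0, 0, 72/23]
R4 ← R4 − (3/7)·R3: [0, 0, 0]
Echelon form has 3 nonzero rows, so rank(M) = 3.
The column space has dimension equal to the rank: 3.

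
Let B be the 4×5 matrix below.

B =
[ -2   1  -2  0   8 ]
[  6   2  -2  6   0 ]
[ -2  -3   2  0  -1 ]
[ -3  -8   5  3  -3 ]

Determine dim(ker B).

2

Row reduce to echelon form.
R2 ← R2 + (3)·R1: [0, 5, -8, 6, 24]
R3 ← R3 − R1: [0, -4, 4, 0, -9]
R4 ← R4 − (3/2)·R1: [0, -19/2, 8, 3, -15]
R3 ← R3 + (4/5)·R2: [0, 0, -12/5, 24/5, 51/5]
R4 ← R4 + (19/10)·R2: [0, 0, -36/5, 72/5, 153/5]
R4 ← R4 − (3)·R3: [0, 0, 0, 0, 0]
3 nonzero rows, so rank(B) = 3.
B has 5 columns; by rank–nullity, nullity = 5 − 3 = 2.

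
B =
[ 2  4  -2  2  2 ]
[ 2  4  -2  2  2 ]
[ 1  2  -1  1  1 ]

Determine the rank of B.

Row reduce to echelon form.
R2 ← R2 − R1: [0, 0, 0, 0, 0]
R3 ← R3 − (1/2)·R1: [0, 0, 0, 0, 0]
Echelon form has 1 nonzero row, so rank(B) = 1.

1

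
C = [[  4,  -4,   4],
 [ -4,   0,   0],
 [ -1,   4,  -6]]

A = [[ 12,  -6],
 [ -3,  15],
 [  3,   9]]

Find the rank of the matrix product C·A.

2

First compute CA:
[[ 72, -48],
 [-48,  24],
 [-42,  12]]
Now row reduce the product.
R2 ← R2 + (2/3)·R1: [0, -8]
R3 ← R3 + (7/12)·R1: [0, -16]
R3 ← R3 − (2)·R2: [0, 0]
2 nonzero rows, so rank(CA) = 2.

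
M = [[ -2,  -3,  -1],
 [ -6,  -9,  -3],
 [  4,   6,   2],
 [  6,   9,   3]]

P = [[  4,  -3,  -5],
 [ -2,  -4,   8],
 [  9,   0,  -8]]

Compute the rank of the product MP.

1

First compute MP:
[[-11,  18,  -6],
 [-33,  54, -18],
 [ 22, -36,  12],
 [ 33, -54,  18]]
Now row reduce the product.
R2 ← R2 − (3)·R1: [0, 0, 0]
R3 ← R3 + (2)·R1: [0, 0, 0]
R4 ← R4 + (3)·R1: [0, 0, 0]
1 nonzero row, so rank(MP) = 1.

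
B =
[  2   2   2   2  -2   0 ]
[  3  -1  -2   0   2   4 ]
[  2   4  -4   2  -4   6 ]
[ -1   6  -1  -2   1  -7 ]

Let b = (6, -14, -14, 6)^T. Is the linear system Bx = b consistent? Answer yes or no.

Row reduce the augmented matrix [B | b].
R2 ← R2 − (3/2)·R1: [0, -4, -5, -3, 5, 4, -23]
R3 ← R3 − R1: [0, 2, -6, 0, -2, 6, -20]
R4 ← R4 + (1/2)·R1: [0, 7, 0, -1, 0, -7, 9]
R3 ← R3 + (1/2)·R2: [0, 0, -17/2, -3/2, 1/2, 8, -63/2]
R4 ← R4 + (7/4)·R2: [0, 0, -35/4, -25/4, 35/4, 0, -125/4]
R4 ← R4 − (35/34)·R3: [0, 0, 0, -80/17, 140/17, -140/17, 20/17]
The echelon form has 4 nonzero rows, and every pivot lies in the first 6 columns, so rank(B) = rank([B|b]) = 4.
The system is consistent.

yes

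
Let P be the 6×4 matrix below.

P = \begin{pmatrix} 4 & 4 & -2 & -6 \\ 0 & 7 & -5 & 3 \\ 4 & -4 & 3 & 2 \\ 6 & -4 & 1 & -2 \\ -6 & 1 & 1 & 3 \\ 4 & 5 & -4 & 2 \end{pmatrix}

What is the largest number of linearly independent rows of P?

Row reduce to echelon form.
R3 ← R3 − R1: [0, -8, 5, 8]
R4 ← R4 − (3/2)·R1: [0, -10, 4, 7]
R5 ← R5 + (3/2)·R1: [0, 7, -2, -6]
R6 ← R6 − R1: [0, 1, -2, 8]
R3 ← R3 + (8/7)·R2: [0, 0, -5/7, 80/7]
R4 ← R4 + (10/7)·R2: [0, 0, -22/7, 79/7]
R5 ← R5 − R2: [0, 0, 3, -9]
R6 ← R6 − (1/7)·R2: [0, 0, -9/7, 53/7]
R4 ← R4 − (22/5)·R3: [0, 0, 0, -39]
R5 ← R5 + (21/5)·R3: [0, 0, 0, 39]
R6 ← R6 − (9/5)·R3: [0, 0, 0, -13]
R5 ← R5 + R4: [0, 0, 0, 0]
R6 ← R6 − (1/3)·R4: [0, 0, 0, 0]
Echelon form has 4 nonzero rows, so rank(P) = 4.
The rank gives the maximum number of linearly independent rows: 4.

4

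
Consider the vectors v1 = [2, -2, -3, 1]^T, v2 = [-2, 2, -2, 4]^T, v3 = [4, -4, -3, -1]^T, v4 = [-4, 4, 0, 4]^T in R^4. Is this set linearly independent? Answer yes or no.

Form the matrix with these vectors as rows and row reduce.
R2 ← R2 + R1: [0, 0, -5, 5]
R3 ← R3 − (2)·R1: [0, 0, 3, -3]
R4 ← R4 + (2)·R1: [0, 0, -6, 6]
R3 ← R3 + (3/5)·R2: [0, 0, 0, 0]
R4 ← R4 − (6/5)·R2: [0, 0, 0, 0]
2 nonzero rows, so the 4 vectors span a space of dimension 2.
Since 2 < 4, the vectors are linearly dependent.

no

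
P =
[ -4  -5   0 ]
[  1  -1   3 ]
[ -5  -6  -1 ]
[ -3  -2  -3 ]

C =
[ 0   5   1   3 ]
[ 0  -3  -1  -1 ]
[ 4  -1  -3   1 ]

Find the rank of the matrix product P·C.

First compute PC:
[[  0,  -5,   1,  -7],
 [ 12,   5,  -7,   7],
 [ -4,  -6,   4, -10],
 [-12,  -6,   8, -10]]
Now row reduce the product.
Swap R1 ↔ R2
R3 ← R3 + (1/3)·R1: [0, -13/3, 5/3, -23/3]
R4 ← R4 + R1: [0, -1, 1, -3]
R3 ← R3 − (13/15)·R2: [0, 0, 4/5, -8/5]
R4 ← R4 − (1/5)·R2: [0, 0, 4/5, -8/5]
R4 ← R4 − R3: [0, 0, 0, 0]
3 nonzero rows, so rank(PC) = 3.

3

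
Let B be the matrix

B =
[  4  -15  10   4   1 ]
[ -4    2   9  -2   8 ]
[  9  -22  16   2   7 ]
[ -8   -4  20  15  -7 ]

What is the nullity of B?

1

Row reduce to echelon form.
R2 ← R2 + R1: [0, -13, 19, 2, 9]
R3 ← R3 − (9/4)·R1: [0, 47/4, -13/2, -7, 19/4]
R4 ← R4 + (2)·R1: [0, -34, 40, 23, -5]
R3 ← R3 + (47/52)·R2: [0, 0, 555/52, -135/26, 335/26]
R4 ← R4 − (34/13)·R2: [0, 0, -126/13, 231/13, -371/13]
R4 ← R4 + (168/185)·R3: [0, 0, 0, 483/37, -623/37]
4 nonzero rows, so rank(B) = 4.
B has 5 columns; by rank–nullity, nullity = 5 − 4 = 1.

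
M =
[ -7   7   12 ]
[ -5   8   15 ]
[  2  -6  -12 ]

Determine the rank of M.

2

Row reduce to echelon form.
R2 ← R2 − (5/7)·R1: [0, 3, 45/7]
R3 ← R3 + (2/7)·R1: [0, -4, -60/7]
R3 ← R3 + (4/3)·R2: [0, 0, 0]
Echelon form has 2 nonzero rows, so rank(M) = 2.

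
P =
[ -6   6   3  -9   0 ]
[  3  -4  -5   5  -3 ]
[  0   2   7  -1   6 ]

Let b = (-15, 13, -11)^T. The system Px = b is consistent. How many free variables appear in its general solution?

Row reduce the augmented matrix [P | b].
R2 ← R2 + (1/2)·R1: [0, -1, -7/2, 1/2, -3, 11/2]
R3 ← R3 + (2)·R2: [0, 0, 0, 0, 0, 0]
The echelon form has 2 nonzero rows, and every pivot lies in the first 5 columns, so rank(P) = rank([P|b]) = 2.
The system is consistent.
Free variables = (unknowns) − (rank) = 5 − 2 = 3.

3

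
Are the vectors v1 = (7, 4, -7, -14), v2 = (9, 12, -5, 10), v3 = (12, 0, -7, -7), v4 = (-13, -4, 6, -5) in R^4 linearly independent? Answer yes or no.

no

Form the matrix with these vectors as rows and row reduce.
R2 ← R2 − (9/7)·R1: [0, 48/7, 4, 28]
R3 ← R3 − (12/7)·R1: [0, -48/7, 5, 17]
R4 ← R4 + (13/7)·R1: [0, 24/7, -7, -31]
R3 ← R3 + R2: [0, 0, 9, 45]
R4 ← R4 − (1/2)·R2: [0, 0, -9, -45]
R4 ← R4 + R3: [0, 0, 0, 0]
3 nonzero rows, so the 4 vectors span a space of dimension 3.
Since 3 < 4, the vectors are linearly dependent.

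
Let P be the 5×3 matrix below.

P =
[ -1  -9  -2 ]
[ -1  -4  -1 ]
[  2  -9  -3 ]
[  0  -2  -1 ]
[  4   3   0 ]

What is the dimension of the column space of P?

3

Row reduce to echelon form.
R2 ← R2 − R1: [0, 5, 1]
R3 ← R3 + (2)·R1: [0, -27, -7]
R5 ← R5 + (4)·R1: [0, -33, -8]
R3 ← R3 + (27/5)·R2: [0, 0, -8/5]
R4 ← R4 + (2/5)·R2: [0, 0, -3/5]
R5 ← R5 + (33/5)·R2: [0, 0, -7/5]
R4 ← R4 − (3/8)·R3: [0, 0, 0]
R5 ← R5 − (7/8)·R3: [0, 0, 0]
Echelon form has 3 nonzero rows, so rank(P) = 3.
The column space has dimension equal to the rank: 3.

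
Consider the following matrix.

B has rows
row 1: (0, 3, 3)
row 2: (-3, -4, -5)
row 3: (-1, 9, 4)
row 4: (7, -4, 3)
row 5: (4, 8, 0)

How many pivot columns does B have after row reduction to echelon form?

Row reduce to echelon form.
Swap R1 ↔ R2
R3 ← R3 − (1/3)·R1: [0, 31/3, 17/3]
R4 ← R4 + (7/3)·R1: [0, -40/3, -26/3]
R5 ← R5 + (4/3)·R1: [0, 8/3, -20/3]
R3 ← R3 − (31/9)·R2: [0, 0, -14/3]
R4 ← R4 + (40/9)·R2: [0, 0, 14/3]
R5 ← R5 − (8/9)·R2: [0, 0, -28/3]
R4 ← R4 + R3: [0, 0, 0]
R5 ← R5 − (2)·R3: [0, 0, 0]
Echelon form has 3 nonzero rows, so rank(B) = 3.
Each nonzero row contributes one pivot column: 3 pivot columns.

3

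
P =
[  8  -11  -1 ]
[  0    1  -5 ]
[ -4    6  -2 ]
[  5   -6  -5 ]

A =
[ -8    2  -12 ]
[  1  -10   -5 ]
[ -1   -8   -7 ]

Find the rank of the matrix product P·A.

2

First compute PA:
[[-74, 134, -34],
 [  6,  30,  30],
 [ 40, -52,  32],
 [-41, 110,   5]]
Now row reduce the product.
R2 ← R2 + (3/37)·R1: [0, 1512/37, 1008/37]
R3 ← R3 + (20/37)·R1: [0, 756/37, 504/37]
R4 ← R4 − (41/74)·R1: [0, 1323/37, 882/37]
R3 ← R3 − (1/2)·R2: [0, 0, 0]
R4 ← R4 − (7/8)·R2: [0, 0, 0]
2 nonzero rows, so rank(PA) = 2.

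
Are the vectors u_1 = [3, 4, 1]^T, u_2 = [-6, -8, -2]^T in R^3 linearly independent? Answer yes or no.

Form the matrix with these vectors as rows and row reduce.
R2 ← R2 + (2)·R1: [0, 0, 0]
1 nonzero row, so the 2 vectors span a space of dimension 1.
Since 1 < 2, the vectors are linearly dependent.

no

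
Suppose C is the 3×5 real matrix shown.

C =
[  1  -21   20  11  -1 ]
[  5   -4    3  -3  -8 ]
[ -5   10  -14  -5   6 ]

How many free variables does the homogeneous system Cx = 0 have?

2

Row reduce to echelon form.
R2 ← R2 − (5)·R1: [0, 101, -97, -58, -3]
R3 ← R3 + (5)·R1: [0, -95, 86, 50, 1]
R3 ← R3 + (95/101)·R2: [0, 0, -529/101, -460/101, -184/101]
3 nonzero rows, so rank(C) = 3.
C has 5 columns; by rank–nullity, nullity = 5 − 3 = 2.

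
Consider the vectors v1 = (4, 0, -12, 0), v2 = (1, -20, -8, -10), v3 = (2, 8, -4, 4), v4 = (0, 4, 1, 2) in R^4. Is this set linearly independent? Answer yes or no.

no

Form the matrix with these vectors as rows and row reduce.
R2 ← R2 − (1/4)·R1: [0, -20, -5, -10]
R3 ← R3 − (1/2)·R1: [0, 8, 2, 4]
R3 ← R3 + (2/5)·R2: [0, 0, 0, 0]
R4 ← R4 + (1/5)·R2: [0, 0, 0, 0]
2 nonzero rows, so the 4 vectors span a space of dimension 2.
Since 2 < 4, the vectors are linearly dependent.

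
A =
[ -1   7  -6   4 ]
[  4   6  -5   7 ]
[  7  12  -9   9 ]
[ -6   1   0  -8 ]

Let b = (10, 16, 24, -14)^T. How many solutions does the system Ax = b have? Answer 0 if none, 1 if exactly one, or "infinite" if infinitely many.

infinite

Row reduce the augmented matrix [A | b].
R2 ← R2 + (4)·R1: [0, 34, -29, 23, 56]
R3 ← R3 + (7)·R1: [0, 61, -51, 37, 94]
R4 ← R4 − (6)·R1: [0, -41, 36, -32, -74]
R3 ← R3 − (61/34)·R2: [0, 0, 35/34, -145/34, -110/17]
R4 ← R4 + (41/34)·R2: [0, 0, 35/34, -145/34, -110/17]
R4 ← R4 − R3: [0, 0, 0, 0, 0]
The echelon form has 3 nonzero rows, and every pivot lies in the first 4 columns, so rank(A) = rank([A|b]) = 3.
The system is consistent.
rank = 3 < 4 unknowns, so there are infinitely many solutions.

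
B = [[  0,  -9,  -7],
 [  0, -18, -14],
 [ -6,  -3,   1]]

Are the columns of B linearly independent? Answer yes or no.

Row reduce B to echelon form.
Swap R1 ↔ R3
R3 ← R3 − (1/2)·R2: [0, 0, 0]
2 pivots among 3 columns.
Only 2 < 3 pivot columns, so the columns are linearly dependent.

no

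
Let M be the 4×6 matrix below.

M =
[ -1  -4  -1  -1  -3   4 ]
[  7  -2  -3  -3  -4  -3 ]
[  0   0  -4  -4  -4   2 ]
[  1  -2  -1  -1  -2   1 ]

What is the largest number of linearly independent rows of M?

Row reduce to echelon form.
R2 ← R2 + (7)·R1: [0, -30, -10, -10, -25, 25]
R4 ← R4 + R1: [0, -6, -2, -2, -5, 5]
R4 ← R4 − (1/5)·R2: [0, 0, 0, 0, 0, 0]
Echelon form has 3 nonzero rows, so rank(M) = 3.
The rank gives the maximum number of linearly independent rows: 3.

3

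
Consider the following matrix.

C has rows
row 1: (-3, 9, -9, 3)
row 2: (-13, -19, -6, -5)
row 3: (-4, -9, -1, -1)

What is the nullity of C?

Row reduce to echelon form.
R2 ← R2 − (13/3)·R1: [0, -58, 33, -18]
R3 ← R3 − (4/3)·R1: [0, -21, 11, -5]
R3 ← R3 − (21/58)·R2: [0, 0, -55/58, 44/29]
3 nonzero rows, so rank(C) = 3.
C has 4 columns; by rank–nullity, nullity = 4 − 3 = 1.

1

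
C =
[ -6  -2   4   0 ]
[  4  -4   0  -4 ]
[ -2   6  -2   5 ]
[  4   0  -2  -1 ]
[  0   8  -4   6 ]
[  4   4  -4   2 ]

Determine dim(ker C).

Row reduce to echelon form.
R2 ← R2 + (2/3)·R1: [0, -16/3, 8/3, -4]
R3 ← R3 − (1/3)·R1: [0, 20/3, -10/3, 5]
R4 ← R4 + (2/3)·R1: [0, -4/3, 2/3, -1]
R6 ← R6 + (2/3)·R1: [0, 8/3, -4/3, 2]
R3 ← R3 + (5/4)·R2: [0, 0, 0, 0]
R4 ← R4 − (1/4)·R2: [0, 0, 0, 0]
R5 ← R5 + (3/2)·R2: [0, 0, 0, 0]
R6 ← R6 + (1/2)·R2: [0, 0, 0, 0]
2 nonzero rows, so rank(C) = 2.
C has 4 columns; by rank–nullity, nullity = 4 − 2 = 2.

2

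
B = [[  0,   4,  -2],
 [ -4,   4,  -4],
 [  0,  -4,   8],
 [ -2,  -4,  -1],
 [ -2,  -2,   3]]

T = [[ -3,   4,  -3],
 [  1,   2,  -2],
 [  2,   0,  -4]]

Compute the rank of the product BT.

3

First compute BT:
[[  0,   8,   0],
 [  8,  -8,  20],
 [ 12,  -8, -24],
 [  0, -16,  18],
 [ 10, -12,  -2]]
Now row reduce the product.
Swap R1 ↔ R2
R3 ← R3 − (3/2)·R1: [0, 4, -54]
R5 ← R5 − (5/4)·R1: [0, -2, -27]
R3 ← R3 − (1/2)·R2: [0, 0, -54]
R4 ← R4 + (2)·R2: [0, 0, 18]
R5 ← R5 + (1/4)·R2: [0, 0, -27]
R4 ← R4 + (1/3)·R3: [0, 0, 0]
R5 ← R5 − (1/2)·R3: [0, 0, 0]
3 nonzero rows, so rank(BT) = 3.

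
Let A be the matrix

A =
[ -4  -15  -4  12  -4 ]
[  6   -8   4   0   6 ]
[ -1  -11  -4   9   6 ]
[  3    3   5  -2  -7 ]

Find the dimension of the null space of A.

1

Row reduce to echelon form.
R2 ← R2 + (3/2)·R1: [0, -61/2, -2, 18, 0]
R3 ← R3 − (1/4)·R1: [0, -29/4, -3, 6, 7]
R4 ← R4 + (3/4)·R1: [0, -33/4, 2, 7, -10]
R3 ← R3 − (29/122)·R2: [0, 0, -154/61, 105/61, 7]
R4 ← R4 − (33/122)·R2: [0, 0, 155/61, 130/61, -10]
R4 ← R4 + (155/154)·R3: [0, 0, 0, 85/22, -65/22]
4 nonzero rows, so rank(A) = 4.
A has 5 columns; by rank–nullity, nullity = 5 − 4 = 1.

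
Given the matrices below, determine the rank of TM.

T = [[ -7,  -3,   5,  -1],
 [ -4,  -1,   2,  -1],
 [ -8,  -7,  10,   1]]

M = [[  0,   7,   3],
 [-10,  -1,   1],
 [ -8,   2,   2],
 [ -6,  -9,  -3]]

2

First compute TM:
[[ -4, -27, -11],
 [  0, -14,  -6],
 [-16, -38, -14]]
Now row reduce the product.
R3 ← R3 − (4)·R1: [0, 70, 30]
R3 ← R3 + (5)·R2: [0, 0, 0]
2 nonzero rows, so rank(TM) = 2.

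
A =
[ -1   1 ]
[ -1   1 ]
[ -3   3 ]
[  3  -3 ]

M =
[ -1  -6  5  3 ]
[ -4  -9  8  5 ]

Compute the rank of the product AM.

First compute AM:
[[ -3,  -3,   3,   2],
 [ -3,  -3,   3,   2],
 [ -9,  -9,   9,   6],
 [  9,   9,  -9,  -6]]
Now row reduce the product.
R2 ← R2 − R1: [0, 0, 0, 0]
R3 ← R3 − (3)·R1: [0, 0, 0, 0]
R4 ← R4 + (3)·R1: [0, 0, 0, 0]
1 nonzero row, so rank(AM) = 1.

1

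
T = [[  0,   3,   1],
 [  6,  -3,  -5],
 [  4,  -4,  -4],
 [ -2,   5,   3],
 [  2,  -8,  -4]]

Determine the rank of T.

Row reduce to echelon form.
Swap R1 ↔ R2
R3 ← R3 − (2/3)·R1: [0, -2, -2/3]
R4 ← R4 + (1/3)·R1: [0, 4, 4/3]
R5 ← R5 − (1/3)·R1: [0, -7, -7/3]
R3 ← R3 + (2/3)·R2: [0, 0, 0]
R4 ← R4 − (4/3)·R2: [0, 0, 0]
R5 ← R5 + (7/3)·R2: [0, 0, 0]
Echelon form has 2 nonzero rows, so rank(T) = 2.

2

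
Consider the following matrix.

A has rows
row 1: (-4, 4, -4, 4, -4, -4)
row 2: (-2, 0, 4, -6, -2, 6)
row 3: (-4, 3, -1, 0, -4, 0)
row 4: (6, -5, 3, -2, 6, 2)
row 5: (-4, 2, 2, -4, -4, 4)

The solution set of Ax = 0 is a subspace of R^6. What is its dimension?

4

Row reduce to echelon form.
R2 ← R2 − (1/2)·R1: [0, -2, 6, -8, 0, 8]
R3 ← R3 − R1: [0, -1, 3, -4, 0, 4]
R4 ← R4 + (3/2)·R1: [0, 1, -3, 4, 0, -4]
R5 ← R5 − R1: [0, -2, 6, -8, 0, 8]
R3 ← R3 − (1/2)·R2: [0, 0, 0, 0, 0, 0]
R4 ← R4 + (1/2)·R2: [0, 0, 0, 0, 0, 0]
R5 ← R5 − R2: [0, 0, 0, 0, 0, 0]
2 nonzero rows, so rank(A) = 2.
A has 6 columns; by rank–nullity, nullity = 6 − 2 = 4.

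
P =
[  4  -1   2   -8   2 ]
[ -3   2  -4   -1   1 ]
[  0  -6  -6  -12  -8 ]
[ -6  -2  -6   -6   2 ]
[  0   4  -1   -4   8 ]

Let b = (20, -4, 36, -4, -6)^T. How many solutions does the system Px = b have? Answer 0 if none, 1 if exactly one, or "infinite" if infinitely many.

1

Row reduce the augmented matrix [P | b].
R2 ← R2 + (3/4)·R1: [0, 5/4, -5/2, -7, 5/2, 11]
R4 ← R4 + (3/2)·R1: [0, -7/2, -3, -18, 5, 26]
R3 ← R3 + (24/5)·R2: [0, 0, -18, -228/5, 4, 444/5]
R4 ← R4 + (14/5)·R2: [0, 0, -10, -188/5, 12, 284/5]
R5 ← R5 − (16/5)·R2: [0, 0, 7, 92/5, 0, -206/5]
R4 ← R4 − (5/9)·R3: [0, 0, 0, -184/15, 88/9, 112/15]
R5 ← R5 + (7/18)·R3: [0, 0, 0, 2/3, 14/9, -20/3]
R5 ← R5 + (5/92)·R4: [0, 0, 0, 0, 48/23, -144/23]
The echelon form has 5 nonzero rows, and every pivot lies in the first 5 columns, so rank(P) = rank([P|b]) = 5.
The system is consistent.
rank = 5 = number of unknowns, so the solution is unique.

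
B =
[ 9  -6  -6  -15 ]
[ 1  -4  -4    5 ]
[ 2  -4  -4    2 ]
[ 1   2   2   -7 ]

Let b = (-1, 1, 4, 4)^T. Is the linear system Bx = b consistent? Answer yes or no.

Row reduce the augmented matrix [B | b].
R2 ← R2 − (1/9)·R1: [0, -10/3, -10/3, 20/3, 10/9]
R3 ← R3 − (2/9)·R1: [0, -8/3, -8/3, 16/3, 38/9]
R4 ← R4 − (1/9)·R1: [0, 8/3, 8/3, -16/3, 37/9]
R3 ← R3 − (4/5)·R2: [0, 0, 0, 0, 10/3]
R4 ← R4 + (4/5)·R2: [0, 0, 0, 0, 5]
R4 ← R4 − (3/2)·R3: [0, 0, 0, 0, 0]
The echelon form has 3 nonzero rows; the last pivot sits in the augmented column, so rank(B) = 2 but rank([B|b]) = 3.
Since the ranks differ, the system is inconsistent.

no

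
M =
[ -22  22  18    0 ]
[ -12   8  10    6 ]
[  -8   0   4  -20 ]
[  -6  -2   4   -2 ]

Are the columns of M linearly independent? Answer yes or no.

Row reduce M to echelon form.
R2 ← R2 − (6/11)·R1: [0, -4, 2/11, 6]
R3 ← R3 − (4/11)·R1: [0, -8, -28/11, -20]
R4 ← R4 − (3/11)·R1: [0, -8, -10/11, -2]
R3 ← R3 − (2)·R2: [0, 0, -32/11, -32]
R4 ← R4 − (2)·R2: [0, 0, -14/11, -14]
R4 ← R4 − (7/16)·R3: [0, 0, 0, 0]
3 pivots among 4 columns.
Only 3 < 4 pivot columns, so the columns are linearly dependent.

no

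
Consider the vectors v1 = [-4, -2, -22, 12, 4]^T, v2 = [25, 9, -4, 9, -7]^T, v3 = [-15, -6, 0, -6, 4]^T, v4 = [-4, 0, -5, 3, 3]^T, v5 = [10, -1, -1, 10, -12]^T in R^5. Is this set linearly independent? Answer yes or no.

yes

Form the matrix with these vectors as rows and row reduce.
R2 ← R2 + (25/4)·R1: [0, -7/2, -283/2, 84, 18]
R3 ← R3 − (15/4)·R1: [0, 3/2, 165/2, -51, -11]
R4 ← R4 − R1: [0, 2, 17, -9, -1]
R5 ← R5 + (5/2)·R1: [0, -6, -56, 40, -2]
R3 ← R3 + (3/7)·R2: [0, 0, 153/7, -15, -23/7]
R4 ← R4 + (4/7)·R2: [0, 0, -447/7, 39, 65/7]
R5 ← R5 − (12/7)·R2: [0, 0, 1306/7, -104, -230/7]
R4 ← R4 + (149/51)·R3: [0, 0, 0, -82/17, -16/51]
R5 ← R5 − (1306/153)·R3: [0, 0, 0, 1226/51, -736/153]
R5 ← R5 + (613/123)·R4: [0, 0, 0, 0, -784/123]
5 nonzero rows, so the 5 vectors span a space of dimension 5.
Since 5 = 5, the vectors are linearly independent.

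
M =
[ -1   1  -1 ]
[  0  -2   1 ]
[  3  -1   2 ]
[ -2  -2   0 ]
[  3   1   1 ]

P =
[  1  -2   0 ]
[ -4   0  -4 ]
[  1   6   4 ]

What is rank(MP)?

First compute MP:
[[ -6,  -4,  -8],
 [  9,   6,  12],
 [  9,   6,  12],
 [  6,   4,   8],
 [  0,   0,   0]]
Now row reduce the product.
R2 ← R2 + (3/2)·R1: [0, 0, 0]
R3 ← R3 + (3/2)·R1: [0, 0, 0]
R4 ← R4 + R1: [0, 0, 0]
1 nonzero row, so rank(MP) = 1.

1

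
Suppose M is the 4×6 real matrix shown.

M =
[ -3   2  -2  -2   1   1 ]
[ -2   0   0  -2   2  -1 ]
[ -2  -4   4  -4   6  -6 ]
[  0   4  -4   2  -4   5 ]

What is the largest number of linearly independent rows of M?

2

Row reduce to echelon form.
R2 ← R2 − (2/3)·R1: [0, -4/3, 4/3, -2/3, 4/3, -5/3]
R3 ← R3 − (2/3)·R1: [0, -16/3, 16/3, -8/3, 16/3, -20/3]
R3 ← R3 − (4)·R2: [0, 0, 0, 0, 0, 0]
R4 ← R4 + (3)·R2: [0, 0, 0, 0, 0, 0]
Echelon form has 2 nonzero rows, so rank(M) = 2.
The rank gives the maximum number of linearly independent rows: 2.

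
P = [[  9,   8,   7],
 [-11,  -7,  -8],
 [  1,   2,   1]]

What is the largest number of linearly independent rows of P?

Row reduce to echelon form.
R2 ← R2 + (11/9)·R1: [0, 25/9, 5/9]
R3 ← R3 − (1/9)·R1: [0, 10/9, 2/9]
R3 ← R3 − (2/5)·R2: [0, 0, 0]
Echelon form has 2 nonzero rows, so rank(P) = 2.
The rank gives the maximum number of linearly independent rows: 2.

2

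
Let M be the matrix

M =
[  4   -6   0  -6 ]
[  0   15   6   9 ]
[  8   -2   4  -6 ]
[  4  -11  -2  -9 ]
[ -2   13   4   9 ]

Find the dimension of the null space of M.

2

Row reduce to echelon form.
R3 ← R3 − (2)·R1: [0, 10, 4, 6]
R4 ← R4 − R1: [0, -5, -2, -3]
R5 ← R5 + (1/2)·R1: [0, 10, 4, 6]
R3 ← R3 − (2/3)·R2: [0, 0, 0, 0]
R4 ← R4 + (1/3)·R2: [0, 0, 0, 0]
R5 ← R5 − (2/3)·R2: [0, 0, 0, 0]
2 nonzero rows, so rank(M) = 2.
M has 4 columns; by rank–nullity, nullity = 4 − 2 = 2.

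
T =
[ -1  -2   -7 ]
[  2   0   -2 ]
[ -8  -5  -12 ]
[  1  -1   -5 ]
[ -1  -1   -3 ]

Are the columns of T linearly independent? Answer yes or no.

Row reduce T to echelon form.
R2 ← R2 + (2)·R1: [0, -4, -16]
R3 ← R3 − (8)·R1: [0, 11, 44]
R4 ← R4 + R1: [0, -3, -12]
R5 ← R5 − R1: [0, 1, 4]
R3 ← R3 + (11/4)·R2: [0, 0, 0]
R4 ← R4 − (3/4)·R2: [0, 0, 0]
R5 ← R5 + (1/4)·R2: [0, 0, 0]
2 pivots among 3 columns.
Only 2 < 3 pivot columns, so the columns are linearly dependent.

no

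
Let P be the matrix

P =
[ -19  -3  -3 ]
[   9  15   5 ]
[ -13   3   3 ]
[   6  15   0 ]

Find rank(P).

3

Row reduce to echelon form.
R2 ← R2 + (9/19)·R1: [0, 258/19, 68/19]
R3 ← R3 − (13/19)·R1: [0, 96/19, 96/19]
R4 ← R4 + (6/19)·R1: [0, 267/19, -18/19]
R3 ← R3 − (16/43)·R2: [0, 0, 160/43]
R4 ← R4 − (89/86)·R2: [0, 0, -200/43]
R4 ← R4 + (5/4)·R3: [0, 0, 0]
Echelon form has 3 nonzero rows, so rank(P) = 3.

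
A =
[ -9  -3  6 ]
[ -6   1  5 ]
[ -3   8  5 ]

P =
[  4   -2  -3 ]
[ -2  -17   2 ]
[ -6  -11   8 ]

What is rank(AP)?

2

First compute AP:
[[-66,   3,  69],
 [-56, -60,  60],
 [-58, -185,  65]]
Now row reduce the product.
R2 ← R2 − (28/33)·R1: [0, -688/11, 16/11]
R3 ← R3 − (29/33)·R1: [0, -2064/11, 48/11]
R3 ← R3 − (3)·R2: [0, 0, 0]
2 nonzero rows, so rank(AP) = 2.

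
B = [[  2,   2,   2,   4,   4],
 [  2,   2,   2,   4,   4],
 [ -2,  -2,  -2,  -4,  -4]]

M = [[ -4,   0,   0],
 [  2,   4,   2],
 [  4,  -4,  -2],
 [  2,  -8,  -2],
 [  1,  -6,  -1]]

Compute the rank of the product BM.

1

First compute BM:
[[ 16, -56, -12],
 [ 16, -56, -12],
 [-16,  56,  12]]
Now row reduce the product.
R2 ← R2 − R1: [0, 0, 0]
R3 ← R3 + R1: [0, 0, 0]
1 nonzero row, so rank(BM) = 1.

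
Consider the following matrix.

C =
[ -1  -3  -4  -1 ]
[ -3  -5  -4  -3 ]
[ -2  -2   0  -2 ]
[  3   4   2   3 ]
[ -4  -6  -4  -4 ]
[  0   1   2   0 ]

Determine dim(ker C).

2

Row reduce to echelon form.
R2 ← R2 − (3)·R1: [0, 4, 8, 0]
R3 ← R3 − (2)·R1: [0, 4, 8, 0]
R4 ← R4 + (3)·R1: [0, -5, -10, 0]
R5 ← R5 − (4)·R1: [0, 6, 12, 0]
R3 ← R3 − R2: [0, 0, 0, 0]
R4 ← R4 + (5/4)·R2: [0, 0, 0, 0]
R5 ← R5 − (3/2)·R2: [0, 0, 0, 0]
R6 ← R6 − (1/4)·R2: [0, 0, 0, 0]
2 nonzero rows, so rank(C) = 2.
C has 4 columns; by rank–nullity, nullity = 4 − 2 = 2.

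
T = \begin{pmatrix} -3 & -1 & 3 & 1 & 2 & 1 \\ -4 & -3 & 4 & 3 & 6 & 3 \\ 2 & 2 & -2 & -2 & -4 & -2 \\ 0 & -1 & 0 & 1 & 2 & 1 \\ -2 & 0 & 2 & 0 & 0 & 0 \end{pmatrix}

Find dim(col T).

Row reduce to echelon form.
R2 ← R2 − (4/3)·R1: [0, -5/3, 0, 5/3, 10/3, 5/3]
R3 ← R3 + (2/3)·R1: [0, 4/3, 0, -4/3, -8/3, -4/3]
R5 ← R5 − (2/3)·R1: [0, 2/3, 0, -2/3, -4/3, -2/3]
R3 ← R3 + (4/5)·R2: [0, 0, 0, 0, 0, 0]
R4 ← R4 − (3/5)·R2: [0, 0, 0, 0, 0, 0]
R5 ← R5 + (2/5)·R2: [0, 0, 0, 0, 0, 0]
Echelon form has 2 nonzero rows, so rank(T) = 2.
The column space has dimension equal to the rank: 2.

2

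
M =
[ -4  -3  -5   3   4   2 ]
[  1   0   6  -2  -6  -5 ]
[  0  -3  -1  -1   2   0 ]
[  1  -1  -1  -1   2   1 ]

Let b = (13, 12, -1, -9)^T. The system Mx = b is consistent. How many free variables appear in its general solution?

Row reduce the augmented matrix [M | b].
R2 ← R2 + (1/4)·R1: [0, -3/4, 19/4, -5/4, -5, -9/2, 61/4]
R4 ← R4 + (1/4)·R1: [0, -7/4, -9/4, -1/4, 3, 3/2, -23/4]
R3 ← R3 − (4)·R2: [0, 0, -20, 4, 22, 18, -62]
R4 ← R4 − (7/3)·R2: [0, 0, -40/3, 8/3, 44/3, 12, -124/3]
R4 ← R4 − (2/3)·R3: [0, 0, 0, 0, 0, 0, 0]
The echelon form has 3 nonzero rows, and every pivot lies in the first 6 columns, so rank(M) = rank([M|b]) = 3.
The system is consistent.
Free variables = (unknowns) − (rank) = 6 − 3 = 3.

3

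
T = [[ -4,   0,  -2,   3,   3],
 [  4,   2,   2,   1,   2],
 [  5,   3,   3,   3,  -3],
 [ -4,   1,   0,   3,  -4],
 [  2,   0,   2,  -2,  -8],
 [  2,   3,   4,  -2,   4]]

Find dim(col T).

4

Row reduce to echelon form.
R2 ← R2 + R1: [0, 2, 0, 4, 5]
R3 ← R3 + (5/4)·R1: [0, 3, 1/2, 27/4, 3/4]
R4 ← R4 − R1: [0, 1, 2, 0, -7]
R5 ← R5 + (1/2)·R1: [0, 0, 1, -1/2, -13/2]
R6 ← R6 + (1/2)·R1: [0, 3, 3, -1/2, 11/2]
R3 ← R3 − (3/2)·R2: [0, 0, 1/2, 3/4, -27/4]
R4 ← R4 − (1/2)·R2: [0, 0, 2, -2, -19/2]
R6 ← R6 − (3/2)·R2: [0, 0, 3, -13/2, -2]
R4 ← R4 − (4)·R3: [0, 0, 0, -5, 35/2]
R5 ← R5 − (2)·R3: [0, 0, 0, -2, 7]
R6 ← R6 − (6)·R3: [0, 0, 0, -11, 77/2]
R5 ← R5 − (2/5)·R4: [0, 0, 0, 0, 0]
R6 ← R6 − (11/5)·R4: [0, 0, 0, 0, 0]
Echelon form has 4 nonzero rows, so rank(T) = 4.
The column space has dimension equal to the rank: 4.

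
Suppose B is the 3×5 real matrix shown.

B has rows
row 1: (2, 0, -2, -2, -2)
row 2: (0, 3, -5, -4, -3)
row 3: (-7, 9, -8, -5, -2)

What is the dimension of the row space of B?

2

Row reduce to echelon form.
R3 ← R3 + (7/2)·R1: [0, 9, -15, -12, -9]
R3 ← R3 − (3)·R2: [0, 0, 0, 0, 0]
Echelon form has 2 nonzero rows, so rank(B) = 2.
The row space has dimension equal to the rank: 2.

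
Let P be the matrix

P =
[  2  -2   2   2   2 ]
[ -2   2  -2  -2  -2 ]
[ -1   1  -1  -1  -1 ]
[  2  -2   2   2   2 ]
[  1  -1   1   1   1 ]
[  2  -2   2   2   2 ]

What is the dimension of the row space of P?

1

Row reduce to echelon form.
R2 ← R2 + R1: [0, 0, 0, 0, 0]
R3 ← R3 + (1/2)·R1: [0, 0, 0, 0, 0]
R4 ← R4 − R1: [0, 0, 0, 0, 0]
R5 ← R5 − (1/2)·R1: [0, 0, 0, 0, 0]
R6 ← R6 − R1: [0, 0, 0, 0, 0]
Echelon form has 1 nonzero row, so rank(P) = 1.
The row space has dimension equal to the rank: 1.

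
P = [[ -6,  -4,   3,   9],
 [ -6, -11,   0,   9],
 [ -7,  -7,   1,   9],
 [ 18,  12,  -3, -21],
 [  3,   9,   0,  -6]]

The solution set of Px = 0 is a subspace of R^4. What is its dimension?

Row reduce to echelon form.
R2 ← R2 − R1: [0, -7, -3, 0]
R3 ← R3 − (7/6)·R1: [0, -7/3, -5/2, -3/2]
R4 ← R4 + (3)·R1: [0, 0, 6, 6]
R5 ← R5 + (1/2)·R1: [0, 7, 3/2, -3/2]
R3 ← R3 − (1/3)·R2: [0, 0, -3/2, -3/2]
R5 ← R5 + R2: [0, 0, -3/2, -3/2]
R4 ← R4 + (4)·R3: [0, 0, 0, 0]
R5 ← R5 − R3: [0, 0, 0, 0]
3 nonzero rows, so rank(P) = 3.
P has 4 columns; by rank–nullity, nullity = 4 − 3 = 1.

1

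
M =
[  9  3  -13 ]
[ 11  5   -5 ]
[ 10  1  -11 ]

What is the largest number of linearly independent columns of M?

3

Row reduce to echelon form.
R2 ← R2 − (11/9)·R1: [0, 4/3, 98/9]
R3 ← R3 − (10/9)·R1: [0, -7/3, 31/9]
R3 ← R3 + (7/4)·R2: [0, 0, 45/2]
Echelon form has 3 nonzero rows, so rank(M) = 3.
The rank gives the maximum number of linearly independent columns: 3.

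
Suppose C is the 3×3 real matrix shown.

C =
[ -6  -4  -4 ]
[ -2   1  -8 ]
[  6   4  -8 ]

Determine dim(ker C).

Row reduce to echelon form.
R2 ← R2 − (1/3)·R1: [0, 7/3, -20/3]
R3 ← R3 + R1: [0, 0, -12]
3 nonzero rows, so rank(C) = 3.
C has 3 columns; by rank–nullity, nullity = 3 − 3 = 0.

0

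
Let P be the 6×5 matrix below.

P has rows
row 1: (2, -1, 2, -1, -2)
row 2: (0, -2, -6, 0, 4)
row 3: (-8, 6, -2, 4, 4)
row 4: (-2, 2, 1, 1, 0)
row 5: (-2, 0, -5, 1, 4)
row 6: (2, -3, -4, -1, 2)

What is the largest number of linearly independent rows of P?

2

Row reduce to echelon form.
R3 ← R3 + (4)·R1: [0, 2, 6, 0, -4]
R4 ← R4 + R1: [0, 1, 3, 0, -2]
R5 ← R5 + R1: [0, -1, -3, 0, 2]
R6 ← R6 − R1: [0, -2, -6, 0, 4]
R3 ← R3 + R2: [0, 0, 0, 0, 0]
R4 ← R4 + (1/2)·R2: [0, 0, 0, 0, 0]
R5 ← R5 − (1/2)·R2: [0, 0, 0, 0, 0]
R6 ← R6 − R2: [0, 0, 0, 0, 0]
Echelon form has 2 nonzero rows, so rank(P) = 2.
The rank gives the maximum number of linearly independent rows: 2.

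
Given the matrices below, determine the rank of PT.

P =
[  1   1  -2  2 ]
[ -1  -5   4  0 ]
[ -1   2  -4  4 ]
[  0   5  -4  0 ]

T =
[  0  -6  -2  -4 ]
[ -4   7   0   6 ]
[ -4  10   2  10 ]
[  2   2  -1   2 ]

3

First compute PT:
[[  8, -15,  -8, -14],
 [  4,  11,  10,  14],
 [ 16, -12, -10, -16],
 [ -4,  -5,  -8, -10]]
Now row reduce the product.
R2 ← R2 − (1/2)·R1: [0, 37/2, 14, 21]
R3 ← R3 − (2)·R1: [0, 18, 6, 12]
R4 ← R4 + (1/2)·R1: [0, -25/2, -12, -17]
R3 ← R3 − (36/37)·R2: [0, 0, -282/37, -312/37]
R4 ← R4 + (25/37)·R2: [0, 0, -94/37, -104/37]
R4 ← R4 − (1/3)·R3: [0, 0, 0, 0]
3 nonzero rows, so rank(PT) = 3.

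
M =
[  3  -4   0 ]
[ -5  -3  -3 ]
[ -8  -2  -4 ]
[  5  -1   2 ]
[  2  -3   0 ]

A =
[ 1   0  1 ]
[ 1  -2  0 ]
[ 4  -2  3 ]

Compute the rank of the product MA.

2

First compute MA:
[[ -1,   8,   3],
 [-20,  12, -14],
 [-26,  12, -20],
 [ 12,  -2,  11],
 [ -1,   6,   2]]
Now row reduce the product.
R2 ← R2 − (20)·R1: [0, -148, -74]
R3 ← R3 − (26)·R1: [0, -196, -98]
R4 ← R4 + (12)·R1: [0, 94, 47]
R5 ← R5 − R1: [0, -2, -1]
R3 ← R3 − (49/37)·R2: [0, 0, 0]
R4 ← R4 + (47/74)·R2: [0, 0, 0]
R5 ← R5 − (1/74)·R2: [0, 0, 0]
2 nonzero rows, so rank(MA) = 2.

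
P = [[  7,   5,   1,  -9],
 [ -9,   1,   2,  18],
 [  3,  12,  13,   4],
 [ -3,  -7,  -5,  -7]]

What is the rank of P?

Row reduce to echelon form.
R2 ← R2 + (9/7)·R1: [0, 52/7, 23/7, 45/7]
R3 ← R3 − (3/7)·R1: [0, 69/7, 88/7, 55/7]
R4 ← R4 + (3/7)·R1: [0, -34/7, -32/7, -76/7]
R3 ← R3 − (69/52)·R2: [0, 0, 427/52, -35/52]
R4 ← R4 + (17/26)·R2: [0, 0, -63/26, -173/26]
R4 ← R4 + (18/61)·R3: [0, 0, 0, -418/61]
Echelon form has 4 nonzero rows, so rank(P) = 4.

4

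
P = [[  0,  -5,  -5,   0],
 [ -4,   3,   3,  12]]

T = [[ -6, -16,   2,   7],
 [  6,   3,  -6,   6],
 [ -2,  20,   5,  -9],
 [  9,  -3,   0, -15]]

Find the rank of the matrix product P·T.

First compute PT:
[[-20, -115,   5,  15],
 [144,  97, -11, -217]]
Now row reduce the product.
R2 ← R2 + (36/5)·R1: [0, -731, 25, -109]
2 nonzero rows, so rank(PT) = 2.

2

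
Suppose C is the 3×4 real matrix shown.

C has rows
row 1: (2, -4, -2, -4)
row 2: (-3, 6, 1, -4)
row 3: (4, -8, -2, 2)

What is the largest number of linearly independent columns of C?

2

Row reduce to echelon form.
R2 ← R2 + (3/2)·R1: [0, 0, -2, -10]
R3 ← R3 − (2)·R1: [0, 0, 2, 10]
R3 ← R3 + R2: [0, 0, 0, 0]
Echelon form has 2 nonzero rows, so rank(C) = 2.
The rank gives the maximum number of linearly independent columns: 2.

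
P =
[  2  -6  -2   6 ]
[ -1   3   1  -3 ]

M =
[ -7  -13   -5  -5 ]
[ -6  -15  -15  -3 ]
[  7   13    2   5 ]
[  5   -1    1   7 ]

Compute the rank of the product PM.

1

First compute PM:
[[ 38,  32,  82,  40],
 [-19, -16, -41, -20]]
Now row reduce the product.
R2 ← R2 + (1/2)·R1: [0, 0, 0, 0]
1 nonzero row, so rank(PM) = 1.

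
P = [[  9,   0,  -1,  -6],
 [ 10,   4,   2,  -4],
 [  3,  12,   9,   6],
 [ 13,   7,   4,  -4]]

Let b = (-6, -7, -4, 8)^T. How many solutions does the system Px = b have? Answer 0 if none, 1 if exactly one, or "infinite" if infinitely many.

0

Row reduce the augmented matrix [P | b].
R2 ← R2 − (10/9)·R1: [0, 4, 28/9, 8/3, -1/3]
R3 ← R3 − (1/3)·R1: [0, 12, 28/3, 8, -2]
R4 ← R4 − (13/9)·R1: [0, 7, 49/9, 14/3, 50/3]
R3 ← R3 − (3)·R2: [0, 0, 0, 0, -1]
R4 ← R4 − (7/4)·R2: [0, 0, 0, 0, 69/4]
R4 ← R4 + (69/4)·R3: [0, 0, 0, 0, 0]
The echelon form has 3 nonzero rows; the last pivot sits in the augmented column, so rank(P) = 2 but rank([P|b]) = 3.
Since the ranks differ, the system is inconsistent.
It has no solutions.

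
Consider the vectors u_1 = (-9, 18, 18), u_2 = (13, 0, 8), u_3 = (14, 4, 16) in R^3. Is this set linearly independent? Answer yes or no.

yes

Form the matrix with these vectors as rows and row reduce.
R2 ← R2 + (13/9)·R1: [0, 26, 34]
R3 ← R3 + (14/9)·R1: [0, 32, 44]
R3 ← R3 − (16/13)·R2: [0, 0, 28/13]
3 nonzero rows, so the 3 vectors span a space of dimension 3.
Since 3 = 3, the vectors are linearly independent.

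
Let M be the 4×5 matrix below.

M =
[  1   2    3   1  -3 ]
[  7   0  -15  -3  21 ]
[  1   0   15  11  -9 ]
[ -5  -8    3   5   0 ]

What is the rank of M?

Row reduce to echelon form.
R2 ← R2 − (7)·R1: [0, -14, -36, -10, 42]
R3 ← R3 − R1: [0, -2, 12, 10, -6]
R4 ← R4 + (5)·R1: [0, 2, 18, 10, -15]
R3 ← R3 − (1/7)·R2: [0, 0, 120/7, 80/7, -12]
R4 ← R4 + (1/7)·R2: [0, 0, 90/7, 60/7, -9]
R4 ← R4 − (3/4)·R3: [0, 0, 0, 0, 0]
Echelon form has 3 nonzero rows, so rank(M) = 3.

3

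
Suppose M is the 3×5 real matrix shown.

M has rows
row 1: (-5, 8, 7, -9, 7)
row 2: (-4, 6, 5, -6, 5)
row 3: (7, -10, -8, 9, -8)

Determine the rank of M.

Row reduce to echelon form.
R2 ← R2 − (4/5)·R1: [0, -2/5, -3/5, 6/5, -3/5]
R3 ← R3 + (7/5)·R1: [0, 6/5, 9/5, -18/5, 9/5]
R3 ← R3 + (3)·R2: [0, 0, 0, 0, 0]
Echelon form has 2 nonzero rows, so rank(M) = 2.

2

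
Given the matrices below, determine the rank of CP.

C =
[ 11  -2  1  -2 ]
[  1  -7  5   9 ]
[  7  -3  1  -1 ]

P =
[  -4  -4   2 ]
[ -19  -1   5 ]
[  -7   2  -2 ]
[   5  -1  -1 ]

3

First compute CP:
[[-23, -38,  12],
 [139,   4, -52],
 [ 17, -22,  -2]]
Now row reduce the product.
R2 ← R2 + (139/23)·R1: [0, -5190/23, 472/23]
R3 ← R3 + (17/23)·R1: [0, -1152/23, 158/23]
R3 ← R3 − (192/865)·R2: [0, 0, 2002/865]
3 nonzero rows, so rank(CP) = 3.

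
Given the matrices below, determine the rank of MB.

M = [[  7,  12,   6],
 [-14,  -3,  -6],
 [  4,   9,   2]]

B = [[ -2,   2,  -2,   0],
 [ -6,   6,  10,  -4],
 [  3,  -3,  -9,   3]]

2

First compute MB:
[[-68,  68,  52, -30],
 [ 28, -28,  52,  -6],
 [-56,  56,  64, -30]]
Now row reduce the product.
R2 ← R2 + (7/17)·R1: [0, 0, 1248/17, -312/17]
R3 ← R3 − (14/17)·R1: [0, 0, 360/17, -90/17]
R3 ← R3 − (15/52)·R2: [0, 0, 0, 0]
2 nonzero rows, so rank(MB) = 2.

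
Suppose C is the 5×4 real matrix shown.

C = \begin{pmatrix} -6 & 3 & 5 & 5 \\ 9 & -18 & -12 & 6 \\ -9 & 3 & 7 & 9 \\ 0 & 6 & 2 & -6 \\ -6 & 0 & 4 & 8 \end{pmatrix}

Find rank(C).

2

Row reduce to echelon form.
R2 ← R2 + (3/2)·R1: [0, -27/2, -9/2, 27/2]
R3 ← R3 − (3/2)·R1: [0, -3/2, -1/2, 3/2]
R5 ← R5 − R1: [0, -3, -1, 3]
R3 ← R3 − (1/9)·R2: [0, 0, 0, 0]
R4 ← R4 + (4/9)·R2: [0, 0, 0, 0]
R5 ← R5 − (2/9)·R2: [0, 0, 0, 0]
Echelon form has 2 nonzero rows, so rank(C) = 2.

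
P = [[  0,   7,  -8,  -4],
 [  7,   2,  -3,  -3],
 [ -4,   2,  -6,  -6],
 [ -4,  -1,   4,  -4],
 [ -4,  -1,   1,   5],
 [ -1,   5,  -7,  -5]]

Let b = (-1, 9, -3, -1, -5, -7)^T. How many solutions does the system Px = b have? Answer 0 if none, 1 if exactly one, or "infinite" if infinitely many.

0

Row reduce the augmented matrix [P | b].
Swap R1 ↔ R2
R3 ← R3 + (4/7)·R1: [0, 22/7, -54/7, -54/7, 15/7]
R4 ← R4 + (4/7)·R1: [0, 1/7, 16/7, -40/7, 29/7]
R5 ← R5 + (4/7)·R1: [0, 1/7, -5/7, 23/7, 1/7]
R6 ← R6 + (1/7)·R1: [0, 37/7, -52/7, -38/7, -40/7]
R3 ← R3 − (22/49)·R2: [0, 0, -202/49, -290/49, 127/49]
R4 ← R4 − (1/49)·R2: [0, 0, 120/49, -276/49, 204/49]
R5 ← R5 − (1/49)·R2: [0, 0, -27/49, 165/49, 8/49]
R6 ← R6 − (37/49)·R2: [0, 0, -68/49, -118/49, -243/49]
R4 ← R4 + (60/101)·R3: [0, 0, 0, -924/101, 576/101]
R5 ← R5 − (27/202)·R3: [0, 0, 0, 420/101, -37/202]
R6 ← R6 − (34/101)·R3: [0, 0, 0, -42/101, -589/101]
R5 ← R5 + (5/11)·R4: [0, 0, 0, 0, 53/22]
R6 ← R6 − (1/22)·R4: [0, 0, 0, 0, -67/11]
R6 ← R6 + (134/53)·R5: [0, 0, 0, 0, 0]
The echelon form has 5 nonzero rows; the last pivot sits in the augmented column, so rank(P) = 4 but rank([P|b]) = 5.
Since the ranks differ, the system is inconsistent.
It has no solutions.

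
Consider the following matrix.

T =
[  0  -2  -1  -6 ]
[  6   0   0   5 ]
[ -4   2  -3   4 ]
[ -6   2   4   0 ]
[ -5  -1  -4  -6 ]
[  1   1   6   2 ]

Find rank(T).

3

Row reduce to echelon form.
Swap R1 ↔ R2
R3 ← R3 + (2/3)·R1: [0, 2, -3, 22/3]
R4 ← R4 + R1: [0, 2, 4, 5]
R5 ← R5 + (5/6)·R1: [0, -1, -4, -11/6]
R6 ← R6 − (1/6)·R1: [0, 1, 6, 7/6]
R3 ← R3 + R2: [0, 0, -4, 4/3]
R4 ← R4 + R2: [0, 0, 3, -1]
R5 ← R5 − (1/2)·R2: [0, 0, -7/2, 7/6]
R6 ← R6 + (1/2)·R2: [0, 0, 11/2, -11/6]
R4 ← R4 + (3/4)·R3: [0, 0, 0, 0]
R5 ← R5 − (7/8)·R3: [0, 0, 0, 0]
R6 ← R6 + (11/8)·R3: [0, 0, 0, 0]
Echelon form has 3 nonzero rows, so rank(T) = 3.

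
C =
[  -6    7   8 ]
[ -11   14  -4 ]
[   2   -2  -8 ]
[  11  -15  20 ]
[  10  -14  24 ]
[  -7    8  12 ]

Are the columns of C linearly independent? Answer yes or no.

no

Row reduce C to echelon form.
R2 ← R2 − (11/6)·R1: [0, 7/6, -56/3]
R3 ← R3 + (1/3)·R1: [0, 1/3, -16/3]
R4 ← R4 + (11/6)·R1: [0, -13/6, 104/3]
R5 ← R5 + (5/3)·R1: [0, -7/3, 112/3]
R6 ← R6 − (7/6)·R1: [0, -1/6, 8/3]
R3 ← R3 − (2/7)·R2: [0, 0, 0]
R4 ← R4 + (13/7)·R2: [0, 0, 0]
R5 ← R5 + (2)·R2: [0, 0, 0]
R6 ← R6 + (1/7)·R2: [0, 0, 0]
2 pivots among 3 columns.
Only 2 < 3 pivot columns, so the columns are linearly dependent.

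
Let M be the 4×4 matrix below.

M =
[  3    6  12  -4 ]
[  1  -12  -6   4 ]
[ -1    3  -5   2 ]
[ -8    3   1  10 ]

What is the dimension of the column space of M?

Row reduce to echelon form.
R2 ← R2 − (1/3)·R1: [0, -14, -10, 16/3]
R3 ← R3 + (1/3)·R1: [0, 5, -1, 2/3]
R4 ← R4 + (8/3)·R1: [0, 19, 33, -2/3]
R3 ← R3 + (5/14)·R2: [0, 0, -32/7, 18/7]
R4 ← R4 + (19/14)·R2: [0, 0, 136/7, 46/7]
R4 ← R4 + (17/4)·R3: [0, 0, 0, 35/2]
Echelon form has 4 nonzero rows, so rank(M) = 4.
The column space has dimension equal to the rank: 4.

4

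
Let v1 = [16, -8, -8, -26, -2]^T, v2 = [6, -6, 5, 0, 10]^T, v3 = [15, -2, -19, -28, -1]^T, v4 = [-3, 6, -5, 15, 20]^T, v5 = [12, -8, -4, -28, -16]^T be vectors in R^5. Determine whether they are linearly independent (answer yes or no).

Form the matrix with these vectors as rows and row reduce.
R2 ← R2 − (3/8)·R1: [0, -3, 8, 39/4, 43/4]
R3 ← R3 − (15/16)·R1: [0, 11/2, -23/2, -29/8, 7/8]
R4 ← R4 + (3/16)·R1: [0, 9/2, -13/2, 81/8, 157/8]
R5 ← R5 − (3/4)·R1: [0, -2, 2, -17/2, -29/2]
R3 ← R3 + (11/6)·R2: [0, 0, 19/6, 57/4, 247/12]
R4 ← R4 + (3/2)·R2: [0, 0, 11/2, 99/4, 143/4]
R5 ← R5 − (2/3)·R2: [0, 0, -10/3, -15, -65/3]
R4 ← R4 − (33/19)·R3: [0, 0, 0, 0, 0]
R5 ← R5 + (20/19)·R3: [0, 0, 0, 0, 0]
3 nonzero rows, so the 5 vectors span a space of dimension 3.
Since 3 < 5, the vectors are linearly dependent.

no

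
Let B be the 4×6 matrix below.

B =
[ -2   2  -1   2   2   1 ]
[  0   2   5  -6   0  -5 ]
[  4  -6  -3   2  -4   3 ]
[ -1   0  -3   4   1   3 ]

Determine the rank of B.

2

Row reduce to echelon form.
R3 ← R3 + (2)·R1: [0, -2, -5, 6, 0, 5]
R4 ← R4 − (1/2)·R1: [0, -1, -5/2, 3, 0, 5/2]
R3 ← R3 + R2: [0, 0, 0, 0, 0, 0]
R4 ← R4 + (1/2)·R2: [0, 0, 0, 0, 0, 0]
Echelon form has 2 nonzero rows, so rank(B) = 2.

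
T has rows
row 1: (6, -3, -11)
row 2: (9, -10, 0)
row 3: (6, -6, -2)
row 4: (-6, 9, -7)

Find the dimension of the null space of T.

Row reduce to echelon form.
R2 ← R2 − (3/2)·R1: [0, -11/2, 33/2]
R3 ← R3 − R1: [0, -3, 9]
R4 ← R4 + R1: [0, 6, -18]
R3 ← R3 − (6/11)·R2: [0, 0, 0]
R4 ← R4 + (12/11)·R2: [0, 0, 0]
2 nonzero rows, so rank(T) = 2.
T has 3 columns; by rank–nullity, nullity = 3 − 2 = 1.

1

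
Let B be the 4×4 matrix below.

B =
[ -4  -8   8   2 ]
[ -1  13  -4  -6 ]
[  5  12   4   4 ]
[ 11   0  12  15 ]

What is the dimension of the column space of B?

4

Row reduce to echelon form.
R2 ← R2 − (1/4)·R1: [0, 15, -6, -13/2]
R3 ← R3 + (5/4)·R1: [0, 2, 14, 13/2]
R4 ← R4 + (11/4)·R1: [0, -22, 34, 41/2]
R3 ← R3 − (2/15)·R2: [0, 0, 74/5, 221/30]
R4 ← R4 + (22/15)·R2: [0, 0, 126/5, 329/30]
R4 ← R4 − (63/37)·R3: [0, 0, 0, -175/111]
Echelon form has 4 nonzero rows, so rank(B) = 4.
The column space has dimension equal to the rank: 4.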